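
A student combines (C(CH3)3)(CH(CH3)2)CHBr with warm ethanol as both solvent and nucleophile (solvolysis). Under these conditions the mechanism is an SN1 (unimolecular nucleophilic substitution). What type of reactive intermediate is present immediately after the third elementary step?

Step 1: Unassisted departure of Br⁻ (taking the C–Br bonding pair) generates a secondary carbocation.
Step 2: Carbocation rearrangement: a 1,2-hydride shift from the adjacent isopropyl carbon converts the initially-formed secondary cation into the more stable tertiary cation.
Step 3: A lone pair on the oxygen of CH3CH2OH attacks the carbocation, forming a new C–O σ-bond and an oxonium ion.
After step 3 the species present is an oxonium ion.

oxonium ion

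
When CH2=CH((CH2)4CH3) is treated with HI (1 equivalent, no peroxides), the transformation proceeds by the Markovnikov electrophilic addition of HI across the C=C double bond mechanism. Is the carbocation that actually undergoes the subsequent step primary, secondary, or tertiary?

Step 1: The π electrons of the C=C bond attack a proton of HI; Markovnikov addition places the new C–H on the less-substituted alkene carbon, so the positive charge ends up on the more-substituted carbon — a secondary carbocation. The H–I bond breaks heterolytically, releasing I⁻.
No single 1,2-shift to an adjacent carbon would give a more-substituted cation, so no rearrangement occurs.

secondary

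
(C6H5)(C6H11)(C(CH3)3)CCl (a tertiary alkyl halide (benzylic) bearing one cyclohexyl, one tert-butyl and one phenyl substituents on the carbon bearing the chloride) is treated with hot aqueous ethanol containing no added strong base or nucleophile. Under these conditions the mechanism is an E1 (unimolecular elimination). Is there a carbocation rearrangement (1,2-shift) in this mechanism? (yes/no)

no

The first-formed carbocation is tertiary.
No single 1,2-shift to an adjacent carbon would produce a more-substituted cation than the one already present, so no rearrangement occurs.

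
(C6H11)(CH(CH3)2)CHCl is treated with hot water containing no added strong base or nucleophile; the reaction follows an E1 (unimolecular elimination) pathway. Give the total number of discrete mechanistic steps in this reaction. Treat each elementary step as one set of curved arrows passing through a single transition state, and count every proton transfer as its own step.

Step 1: Unassisted departure of Cl⁻ (taking the C–Cl bonding pair) generates a secondary carbocation.
Step 2: Carbocation rearrangement: a 1,2-hydride shift from the adjacent cyclohexyl carbon converts the initially-formed secondary cation into the more stable tertiary cation.
Step 3: A water molecule (solvent) deprotonates a β-carbon; as the C–H bond breaks, those electrons form the new alkene π bond.
Total: 3 elementary steps.

3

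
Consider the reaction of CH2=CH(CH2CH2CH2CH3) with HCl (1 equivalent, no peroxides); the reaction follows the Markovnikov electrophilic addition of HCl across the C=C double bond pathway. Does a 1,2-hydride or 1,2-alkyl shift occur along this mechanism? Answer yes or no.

The first-formed carbocation is secondary.
No single 1,2-shift to an adjacent carbon would produce a more-substituted cation than the one already present, so no rearrangement occurs.

no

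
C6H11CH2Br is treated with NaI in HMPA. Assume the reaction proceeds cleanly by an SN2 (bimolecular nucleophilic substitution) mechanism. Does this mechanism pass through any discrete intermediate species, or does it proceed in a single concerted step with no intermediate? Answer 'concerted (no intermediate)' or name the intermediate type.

concerted (no intermediate)

I⁻ attacks the back face of the α-carbon while Br⁻ departs with the C–Br bonding pair — a single concerted displacement through a pentacoordinate transition state.
All bond changes occur in one transition state; no discrete intermediate is formed.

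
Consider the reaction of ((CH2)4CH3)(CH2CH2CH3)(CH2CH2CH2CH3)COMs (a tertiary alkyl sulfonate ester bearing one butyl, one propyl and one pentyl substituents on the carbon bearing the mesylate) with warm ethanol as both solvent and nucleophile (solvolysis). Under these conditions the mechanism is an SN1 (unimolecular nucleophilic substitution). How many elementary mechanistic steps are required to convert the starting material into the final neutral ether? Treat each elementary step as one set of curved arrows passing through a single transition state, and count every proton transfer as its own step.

3

Step 1: Ionisation: the C–O σ-bond cleaves heterolytically; both bonding electrons depart with MsO⁻, leaving a tertiary carbocation at the α-carbon.
(No 1,2-shift: no single shift to an adjacent carbon would give a more stable cation.)
Step 2: Nucleophilic capture: the oxygen of CH3CH2OH bonds to the cationic carbon, producing an oxonium-ion intermediate.
Step 3: Proton transfer from the O–H of the oxonium ion to a solvent molecule delivers the neutral ether.
Total: 3 elementary steps.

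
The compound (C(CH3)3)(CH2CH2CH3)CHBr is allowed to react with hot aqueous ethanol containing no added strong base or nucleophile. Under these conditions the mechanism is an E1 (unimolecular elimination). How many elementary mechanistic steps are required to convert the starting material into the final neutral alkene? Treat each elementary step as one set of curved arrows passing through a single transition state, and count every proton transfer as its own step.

3

Step 1: Unassisted departure of Br⁻ (taking the C–Br bonding pair) generates a secondary carbocation.
Step 2: Carbocation rearrangement: a 1,2-methyl shift from the adjacent tert-butyl carbon converts the initially-formed secondary cation into the more stable tertiary cation.
Step 3: A weak base (a water (or ethanol) molecule from the solvent) removes a proton from a carbon adjacent to the cationic centre; the electrons of that C–H bond become the new π(C=C) bond, giving the alkene.
Total: 3 elementary steps.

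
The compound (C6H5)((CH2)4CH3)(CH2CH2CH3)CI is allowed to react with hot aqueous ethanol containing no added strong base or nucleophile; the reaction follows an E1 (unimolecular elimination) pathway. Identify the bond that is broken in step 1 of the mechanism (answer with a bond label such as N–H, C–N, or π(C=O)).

Step 1: Unassisted departure of I⁻ (taking the C–I bonding pair) generates a tertiary carbocation.
The bond broken in this step is the C–I bond.

C–I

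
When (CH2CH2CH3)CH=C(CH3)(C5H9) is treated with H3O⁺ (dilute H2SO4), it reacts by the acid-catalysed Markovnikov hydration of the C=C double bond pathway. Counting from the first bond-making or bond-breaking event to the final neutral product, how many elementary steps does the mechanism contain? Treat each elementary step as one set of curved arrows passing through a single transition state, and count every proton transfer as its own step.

Step 1: Electrophilic addition begins with the π(C=C) electrons forming a bond to the proton of H3O⁺. Following Markovnikov's rule, the resulting cation is tertiary. H2O is released.
(No 1,2-shift: no single shift to an adjacent carbon would give a more stable cation.)
Step 2: Nucleophilic capture of the cation by H2O produces the protonated alcohol (an oxonium ion).
Step 3: Proton transfer from the O–H of the oxonium ion to H2O completes the catalytic cycle and yields the alcohol.
Total: 3 elementary steps.

3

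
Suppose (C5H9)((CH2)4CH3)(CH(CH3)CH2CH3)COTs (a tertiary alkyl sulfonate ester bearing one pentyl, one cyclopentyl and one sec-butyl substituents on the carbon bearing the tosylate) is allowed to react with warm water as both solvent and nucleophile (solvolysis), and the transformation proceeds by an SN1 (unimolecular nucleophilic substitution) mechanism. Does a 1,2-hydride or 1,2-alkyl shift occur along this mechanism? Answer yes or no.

no

The first-formed carbocation is tertiary.
No single 1,2-shift to an adjacent carbon would produce a more-substituted cation than the one already present, so no rearrangement occurs.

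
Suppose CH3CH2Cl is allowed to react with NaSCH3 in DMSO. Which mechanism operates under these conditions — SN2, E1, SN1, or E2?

Conditions: a primary substrate with a strong nucleophile in the polar aprotic solvent DMSO.
These conditions are the textbook signature of the SN2 pathway.
An unhindered substrate with a strong nucleophile in a polar aprotic solvent favours one-step backside displacement.

SN2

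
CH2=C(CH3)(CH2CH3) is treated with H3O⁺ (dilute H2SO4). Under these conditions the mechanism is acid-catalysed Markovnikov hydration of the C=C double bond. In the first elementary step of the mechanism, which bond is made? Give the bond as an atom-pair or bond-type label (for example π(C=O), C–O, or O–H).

Step 1: Protonation of the alkene by H3O⁺: the π bond acts as the nucleophile and picks up H⁺, giving the more stable (Markovnikov) tertiary carbocation. H2O is released.
The bond formed in this step is the C–H bond.

C–H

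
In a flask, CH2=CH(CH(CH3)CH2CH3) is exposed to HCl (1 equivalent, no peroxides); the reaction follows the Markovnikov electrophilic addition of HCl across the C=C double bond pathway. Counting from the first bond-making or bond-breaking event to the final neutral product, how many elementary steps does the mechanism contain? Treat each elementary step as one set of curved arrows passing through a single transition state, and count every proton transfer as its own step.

3

Step 1: The π electrons of the C=C bond attack a proton of HCl; Markovnikov addition places the new C–H on the less-substituted alkene carbon, so the positive charge ends up on the more-substituted carbon — a secondary carbocation. The H–Cl bond breaks heterolytically, releasing Cl⁻.
Step 2: A hydride (H with its bonding pair) migrates from the adjacent sec-butyl carbon to the cationic centre — a 1,2-hydride shift — upgrading the secondary cation to a tertiary one.
Step 3: The Cl⁻ anion donates a lone pair to the carbocation, forming the new C–Cl σ-bond and giving the neutral alkyl halide.
Total: 3 elementary steps.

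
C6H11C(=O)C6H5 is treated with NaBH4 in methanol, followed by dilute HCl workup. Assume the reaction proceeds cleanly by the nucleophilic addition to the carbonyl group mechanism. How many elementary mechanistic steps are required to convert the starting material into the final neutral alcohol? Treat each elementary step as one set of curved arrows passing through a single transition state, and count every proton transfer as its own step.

2

Step 1: Nucleophilic addition: H⁻ (delivered from BH4⁻) adds to the carbonyl carbon, pushing the π(C=O) electron pair onto oxygen and giving a tetrahedral alkoxide.
Step 2: The alkoxide picks up a proton during dilute HCl workup to yield an alcohol.
Total: 2 elementary steps.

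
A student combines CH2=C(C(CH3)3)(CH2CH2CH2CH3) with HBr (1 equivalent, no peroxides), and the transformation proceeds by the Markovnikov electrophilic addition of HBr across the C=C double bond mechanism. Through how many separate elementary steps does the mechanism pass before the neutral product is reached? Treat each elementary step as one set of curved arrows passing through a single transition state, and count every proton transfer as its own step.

Step 1: Protonation of the alkene by HBr: the π bond acts as the nucleophile and picks up H⁺, giving the more stable (Markovnikov) tertiary carbocation. The H–Br bond breaks heterolytically, releasing Br⁻.
(No 1,2-shift: no single shift to an adjacent carbon would give a more stable cation.)
Step 2: The Br⁻ anion donates a lone pair to the carbocation, forming the new C–Br σ-bond and giving the neutral alkyl halide.
Total: 2 elementary steps.

2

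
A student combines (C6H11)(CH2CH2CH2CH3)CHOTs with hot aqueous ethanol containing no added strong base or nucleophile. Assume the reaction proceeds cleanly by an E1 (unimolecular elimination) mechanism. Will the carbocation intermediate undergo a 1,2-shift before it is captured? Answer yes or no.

The first-formed carbocation is secondary.
The adjacent cyclohexyl carbon already bears 2 other carbon substituents and has a hydrogen to migrate; after a 1,2-hydride shift from that carbon the positive charge sits on a tertiary centre.
Tertiary is more stable than secondary, so the shift occurs.

yes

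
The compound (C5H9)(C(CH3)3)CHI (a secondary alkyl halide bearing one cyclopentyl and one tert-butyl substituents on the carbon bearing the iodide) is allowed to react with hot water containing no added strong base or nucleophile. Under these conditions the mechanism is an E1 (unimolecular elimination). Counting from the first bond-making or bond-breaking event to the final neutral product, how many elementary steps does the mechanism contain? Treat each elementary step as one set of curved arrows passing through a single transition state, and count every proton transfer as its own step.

3

Step 1: Rate-determining heterolysis of the C–I bond gives I⁻ and a secondary carbocation.
Step 2: A hydride (H with its bonding pair) migrates from the adjacent cyclopentyl carbon to the cationic centre — a 1,2-hydride shift — upgrading the secondary cation to a tertiary one.
Step 3: A water molecule (solvent) deprotonates a β-carbon; as the C–H bond breaks, those electrons form the new alkene π bond.
Total: 3 elementary steps.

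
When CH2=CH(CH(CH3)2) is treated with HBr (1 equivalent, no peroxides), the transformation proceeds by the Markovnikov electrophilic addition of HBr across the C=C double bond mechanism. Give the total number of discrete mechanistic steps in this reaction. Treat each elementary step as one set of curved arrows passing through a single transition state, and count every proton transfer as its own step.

Step 1: The π electrons of the C=C bond attack a proton of HBr; Markovnikov addition places the new C–H on the less-substituted alkene carbon, so the positive charge ends up on the more-substituted carbon — a secondary carbocation. The H–Br bond breaks heterolytically, releasing Br⁻.
Step 2: A 1,2-hydride shift from the adjacent isopropyl carbon moves the positive charge from the secondary centre to an adjacent carbon, generating a more stable tertiary carbocation.
Step 3: The Br⁻ anion donates a lone pair to the carbocation, forming the new C–Br σ-bond and giving the neutral alkyl halide.
Total: 3 elementary steps.

3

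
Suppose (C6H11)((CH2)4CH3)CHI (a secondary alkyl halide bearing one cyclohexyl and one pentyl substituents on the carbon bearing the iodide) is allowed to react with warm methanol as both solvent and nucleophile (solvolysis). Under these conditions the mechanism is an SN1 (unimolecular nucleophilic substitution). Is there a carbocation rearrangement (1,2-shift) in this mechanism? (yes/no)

The first-formed carbocation is secondary.
The adjacent cyclohexyl carbon already bears 2 other carbon substituents and has a hydrogen to migrate; after a 1,2-hydride shift from that carbon the positive charge sits on a tertiary centre.
Tertiary is more stable than secondary, so the shift occurs.

yes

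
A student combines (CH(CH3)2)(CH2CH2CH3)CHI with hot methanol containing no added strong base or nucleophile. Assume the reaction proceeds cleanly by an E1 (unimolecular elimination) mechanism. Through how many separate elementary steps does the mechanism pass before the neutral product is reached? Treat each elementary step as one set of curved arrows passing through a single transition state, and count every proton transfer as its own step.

3

Step 1: Rate-determining heterolysis of the C–I bond gives I⁻ and a secondary carbocation.
Step 2: A hydride (H with its bonding pair) migrates from the adjacent isopropyl carbon to the cationic centre — a 1,2-hydride shift — upgrading the secondary cation to a tertiary one.
Step 3: A weak base (a methanol molecule from the solvent) removes a proton from a carbon adjacent to the cationic centre; the electrons of that C–H bond become the new π(C=C) bond, giving the alkene.
Total: 3 elementary steps.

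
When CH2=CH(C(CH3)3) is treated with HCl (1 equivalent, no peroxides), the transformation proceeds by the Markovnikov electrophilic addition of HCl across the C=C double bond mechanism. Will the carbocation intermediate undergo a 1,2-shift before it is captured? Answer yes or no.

yes

The first-formed carbocation is secondary.
The adjacent tert-butyl carbon has no hydrogen but bears methyl groups; migration of one methyl with its bonding pair (a 1,2-methyl shift) places the charge on a tertiary centre.
Tertiary is more stable than secondary, so the shift occurs.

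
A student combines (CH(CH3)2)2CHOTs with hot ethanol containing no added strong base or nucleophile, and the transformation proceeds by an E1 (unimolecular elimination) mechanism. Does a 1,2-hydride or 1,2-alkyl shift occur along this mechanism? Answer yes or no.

yes

The first-formed carbocation is secondary.
The adjacent isopropyl carbon already bears 2 other carbon substituents and has a hydrogen to migrate; after a 1,2-hydride shift from that carbon the positive charge sits on a tertiary centre.
Tertiary is more stable than secondary, so the shift occurs.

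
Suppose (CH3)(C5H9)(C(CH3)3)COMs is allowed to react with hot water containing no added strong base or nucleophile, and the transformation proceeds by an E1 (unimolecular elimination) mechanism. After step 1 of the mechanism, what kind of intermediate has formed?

tertiary carbocation

Step 1: Rate-determining heterolysis of the C–O bond gives MsO⁻ and a tertiary carbocation.
After step 1 the species present is a tertiary carbocation.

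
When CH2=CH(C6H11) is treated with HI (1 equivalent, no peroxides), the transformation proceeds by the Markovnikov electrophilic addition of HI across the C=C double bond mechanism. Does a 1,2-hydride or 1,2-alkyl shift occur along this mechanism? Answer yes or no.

The first-formed carbocation is secondary.
The adjacent cyclohexyl carbon already bears 2 other carbon substituents and has a hydrogen to migrate; after a 1,2-hydride shift from that carbon the positive charge sits on a tertiary centre.
Tertiary is more stable than secondary, so the shift occurs.

yes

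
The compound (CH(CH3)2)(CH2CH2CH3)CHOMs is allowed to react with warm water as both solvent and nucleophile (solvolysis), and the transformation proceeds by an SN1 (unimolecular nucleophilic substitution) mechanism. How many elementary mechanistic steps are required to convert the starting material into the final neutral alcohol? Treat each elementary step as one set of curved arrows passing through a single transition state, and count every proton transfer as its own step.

4

Step 1: Rate-determining heterolysis of the C–O bond gives MsO⁻ and a secondary carbocation.
Step 2: A 1,2-hydride shift from the adjacent isopropyl carbon moves the positive charge from the secondary centre to an adjacent carbon, generating a more stable tertiary carbocation.
Step 3: H2O donates an oxygen lone pair into the empty p orbital of the cation, giving a protonated alcohol (an oxonium ion).
Step 4: Deprotonation of the oxonium oxygen by solvent water yields the neutral alcohol.
Total: 4 elementary steps.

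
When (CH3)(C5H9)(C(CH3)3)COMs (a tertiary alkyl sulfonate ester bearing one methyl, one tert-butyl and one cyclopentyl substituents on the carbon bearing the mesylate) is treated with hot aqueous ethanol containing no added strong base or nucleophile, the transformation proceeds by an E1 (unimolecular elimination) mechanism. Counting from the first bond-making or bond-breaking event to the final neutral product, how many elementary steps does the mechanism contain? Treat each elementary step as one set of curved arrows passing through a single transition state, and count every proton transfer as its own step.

2

Step 1: The C–O bond breaks with both electrons going to the mesylate; MsO⁻ leaves and a tertiary carbocation remains.
(No 1,2-shift: no single shift to an adjacent carbon would give a more stable cation.)
Step 2: A water (or ethanol) molecule (solvent) deprotonates a β-carbon; as the C–H bond breaks, those electrons form the new alkene π bond.
Total: 2 elementary steps.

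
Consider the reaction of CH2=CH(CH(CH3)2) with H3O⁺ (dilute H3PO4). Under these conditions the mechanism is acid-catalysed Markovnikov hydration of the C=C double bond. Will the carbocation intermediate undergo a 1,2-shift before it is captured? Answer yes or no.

yes

The first-formed carbocation is secondary.
The adjacent isopropyl carbon already bears 2 other carbon substituents and has a hydrogen to migrate; after a 1,2-hydride shift from that carbon the positive charge sits on a tertiary centre.
Tertiary is more stable than secondary, so the shift occurs.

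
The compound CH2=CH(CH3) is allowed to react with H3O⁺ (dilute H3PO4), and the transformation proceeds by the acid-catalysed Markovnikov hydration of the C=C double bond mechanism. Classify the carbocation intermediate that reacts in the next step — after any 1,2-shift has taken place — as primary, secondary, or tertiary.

Step 1: Protonation of the alkene by H3O⁺: the π bond acts as the nucleophile and picks up H⁺, giving the more stable (Markovnikov) secondary carbocation. H2O is released.
No single 1,2-shift to an adjacent carbon would give a more-substituted cation, so no rearrangement occurs.

secondary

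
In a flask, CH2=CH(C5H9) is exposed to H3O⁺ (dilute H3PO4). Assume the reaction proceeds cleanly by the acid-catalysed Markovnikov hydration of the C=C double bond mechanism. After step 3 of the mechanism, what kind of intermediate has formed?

Step 1: Protonation of the alkene by H3O⁺: the π bond acts as the nucleophile and picks up H⁺, giving the more stable (Markovnikov) secondary carbocation. H2O is released.
Step 2: A 1,2-hydride shift from the adjacent cyclopentyl carbon moves the positive charge from the secondary centre to an adjacent carbon, generating a more stable tertiary carbocation.
Step 3: Water acts as the nucleophile: an oxygen lone pair bonds to the cationic carbon, giving an oxonium-ion intermediate.
After step 3 the species present is an oxonium ion.

oxonium ion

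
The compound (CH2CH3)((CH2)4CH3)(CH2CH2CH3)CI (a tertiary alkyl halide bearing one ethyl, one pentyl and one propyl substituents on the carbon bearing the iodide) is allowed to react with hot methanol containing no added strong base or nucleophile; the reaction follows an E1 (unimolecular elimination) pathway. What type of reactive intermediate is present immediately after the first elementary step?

tertiary carbocation

Step 1: Unassisted departure of I⁻ (taking the C–I bonding pair) generates a tertiary carbocation.
After step 1 the species present is a tertiary carbocation.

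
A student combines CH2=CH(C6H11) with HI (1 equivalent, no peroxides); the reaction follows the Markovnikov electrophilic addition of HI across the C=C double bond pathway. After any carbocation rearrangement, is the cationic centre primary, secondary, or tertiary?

tertiary

Step 1: Protonation of the alkene by HI: the π bond acts as the nucleophile and picks up H⁺, giving the more stable (Markovnikov) secondary carbocation. The H–I bond breaks heterolytically, releasing I⁻.
Step 2: Carbocation rearrangement: a 1,2-hydride shift from the adjacent cyclohexyl carbon converts the initially-formed secondary cation into the more stable tertiary cation.
The cation rearranges from secondary to tertiary via a 1,2-hydride shift from the adjacent cyclohexyl carbon; the tertiary cation is what reacts next.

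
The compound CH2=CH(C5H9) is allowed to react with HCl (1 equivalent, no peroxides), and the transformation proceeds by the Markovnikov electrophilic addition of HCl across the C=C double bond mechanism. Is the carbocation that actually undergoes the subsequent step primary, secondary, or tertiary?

Step 1: Electrophilic addition begins with the π(C=C) electrons forming a bond to the proton of HCl. Following Markovnikov's rule, the resulting cation is secondary. The H–Cl bond breaks heterolytically, releasing Cl⁻.
Step 2: A hydride (H with its bonding pair) migrates from the adjacent cyclopentyl carbon to the cationic centre — a 1,2-hydride shift — upgrading the secondary cation to a tertiary one.
The cation rearranges from secondary to tertiary via a 1,2-hydride shift from the adjacent cyclopentyl carbon; the tertiary cation is what reacts next.

tertiary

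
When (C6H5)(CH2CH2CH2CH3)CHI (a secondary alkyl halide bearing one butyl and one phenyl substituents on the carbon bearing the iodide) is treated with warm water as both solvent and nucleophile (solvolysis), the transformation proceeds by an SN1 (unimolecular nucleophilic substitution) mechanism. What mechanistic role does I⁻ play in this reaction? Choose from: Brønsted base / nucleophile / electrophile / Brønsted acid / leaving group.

leaving group

Step 1: Unassisted departure of I⁻ (taking the C–I bonding pair) generates a secondary carbocation.
I⁻ departs with both electrons of the breaking σ-bond — that is the definition of a leaving group.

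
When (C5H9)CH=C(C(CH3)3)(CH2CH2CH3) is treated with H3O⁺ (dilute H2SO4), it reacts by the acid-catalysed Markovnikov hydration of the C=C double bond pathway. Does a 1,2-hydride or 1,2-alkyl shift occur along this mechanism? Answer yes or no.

no

The first-formed carbocation is tertiary.
No single 1,2-shift to an adjacent carbon would produce a more-substituted cation than the one already present, so no rearrangement occurs.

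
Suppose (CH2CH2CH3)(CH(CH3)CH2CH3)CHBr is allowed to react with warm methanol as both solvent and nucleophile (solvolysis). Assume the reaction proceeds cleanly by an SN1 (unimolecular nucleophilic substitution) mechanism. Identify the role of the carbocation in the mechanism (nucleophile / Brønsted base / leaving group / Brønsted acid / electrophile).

Step 3: A lone pair on the oxygen of CH3OH attacks the carbocation, forming a new C–O σ-bond and an oxonium ion.
The carbocation accepts an electron pair into an empty or π* orbital — it is the electrophile.

electrophile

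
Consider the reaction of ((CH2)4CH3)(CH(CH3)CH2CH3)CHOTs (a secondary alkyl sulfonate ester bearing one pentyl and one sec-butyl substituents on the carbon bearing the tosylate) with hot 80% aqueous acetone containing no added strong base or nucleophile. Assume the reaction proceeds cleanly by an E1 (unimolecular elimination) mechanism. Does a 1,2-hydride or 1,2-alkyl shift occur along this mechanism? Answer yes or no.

The first-formed carbocation is secondary.
The adjacent sec-butyl carbon already bears 2 other carbon substituents and has a hydrogen to migrate; after a 1,2-hydride shift from that carbon the positive charge sits on a tertiary centre.
Tertiary is more stable than secondary, so the shift occurs.

yes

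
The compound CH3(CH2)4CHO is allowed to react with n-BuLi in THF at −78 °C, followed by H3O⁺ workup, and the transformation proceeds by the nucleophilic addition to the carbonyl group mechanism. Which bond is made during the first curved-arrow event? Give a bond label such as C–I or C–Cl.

Step 1: the carbanion-like carbon of n-BuLi attacks the sp² carbonyl carbon; the C=O π bond breaks and the electrons end up as a lone pair on the alkoxide oxygen of the tetrahedral intermediate.
The bond formed in this step is the C–C bond.

C–C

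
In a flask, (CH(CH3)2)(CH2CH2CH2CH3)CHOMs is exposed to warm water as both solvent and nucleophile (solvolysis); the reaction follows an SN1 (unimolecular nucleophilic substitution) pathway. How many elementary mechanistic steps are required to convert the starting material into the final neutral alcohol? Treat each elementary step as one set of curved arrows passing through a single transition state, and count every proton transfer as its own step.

Step 1: Ionisation: the C–O σ-bond cleaves heterolytically; both bonding electrons depart with MsO⁻, leaving a secondary carbocation at the α-carbon.
Step 2: A 1,2-hydride shift from the adjacent isopropyl carbon moves the positive charge from the secondary centre to an adjacent carbon, generating a more stable tertiary carbocation.
Step 3: H2O donates an oxygen lone pair into the empty p orbital of the cation, giving a protonated alcohol (an oxonium ion).
Step 4: Proton transfer from the O–H of the oxonium ion to a solvent molecule delivers the neutral alcohol.
Total: 4 elementary steps.

4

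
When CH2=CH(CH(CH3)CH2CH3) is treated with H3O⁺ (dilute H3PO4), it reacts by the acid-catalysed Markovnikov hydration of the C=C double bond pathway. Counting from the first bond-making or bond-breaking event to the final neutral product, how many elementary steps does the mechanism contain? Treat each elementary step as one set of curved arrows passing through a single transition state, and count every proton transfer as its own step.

Step 1: Electrophilic addition begins with the π(C=C) electrons forming a bond to the proton of H3O⁺. Following Markovnikov's rule, the resulting cation is secondary. H2O is released.
Step 2: A hydride (H with its bonding pair) migrates from the adjacent sec-butyl carbon to the cationic centre — a 1,2-hydride shift — upgrading the secondary cation to a tertiary one.
Step 3: Nucleophilic capture of the cation by H2O produces the protonated alcohol (an oxonium ion).
Step 4: Proton transfer from the O–H of the oxonium ion to H2O completes the catalytic cycle and yields the alcohol.
Total: 4 elementary steps.

4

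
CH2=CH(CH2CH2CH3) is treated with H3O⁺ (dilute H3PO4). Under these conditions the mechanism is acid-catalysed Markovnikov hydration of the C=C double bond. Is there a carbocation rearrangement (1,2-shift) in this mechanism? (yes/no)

no

The first-formed carbocation is secondary.
No single 1,2-shift to an adjacent carbon would produce a more-substituted cation than the one already present, so no rearrangement occurs.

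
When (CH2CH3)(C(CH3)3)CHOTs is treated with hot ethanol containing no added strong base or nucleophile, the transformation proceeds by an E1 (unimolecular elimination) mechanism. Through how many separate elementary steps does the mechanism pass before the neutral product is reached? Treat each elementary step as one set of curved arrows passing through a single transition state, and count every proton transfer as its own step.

Step 1: Unassisted departure of TsO⁻ (taking the C–O bonding pair) generates a secondary carbocation.
Step 2: A 1,2-methyl shift from the adjacent tert-butyl carbon moves the positive charge from the secondary centre to an adjacent carbon, generating a more stable tertiary carbocation.
Step 3: An ethanol molecule (solvent) deprotonates a β-carbon; as the C–H bond breaks, those electrons form the new alkene π bond.
Total: 3 elementary steps.

3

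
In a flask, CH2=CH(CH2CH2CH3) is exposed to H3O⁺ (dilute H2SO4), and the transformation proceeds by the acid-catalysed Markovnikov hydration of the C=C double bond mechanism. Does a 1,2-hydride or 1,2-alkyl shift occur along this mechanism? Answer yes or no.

no

The first-formed carbocation is secondary.
No single 1,2-shift to an adjacent carbon would produce a more-substituted cation than the one already present, so no rearrangement occurs.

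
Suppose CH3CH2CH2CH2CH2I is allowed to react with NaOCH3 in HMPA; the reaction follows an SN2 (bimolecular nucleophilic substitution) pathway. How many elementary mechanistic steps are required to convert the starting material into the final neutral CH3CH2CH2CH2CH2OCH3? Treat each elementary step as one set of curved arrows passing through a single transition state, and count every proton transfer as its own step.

Step 1: CH3O⁻ attacks the back face of the α-carbon while I⁻ departs with the C–I bonding pair — a single concerted displacement through a pentacoordinate transition state.
Total: 1 elementary step.

1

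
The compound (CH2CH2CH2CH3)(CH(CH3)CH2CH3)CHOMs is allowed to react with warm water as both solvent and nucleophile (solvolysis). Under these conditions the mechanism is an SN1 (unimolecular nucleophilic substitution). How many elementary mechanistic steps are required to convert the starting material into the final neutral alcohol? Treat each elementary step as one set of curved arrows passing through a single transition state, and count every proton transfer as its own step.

4

Step 1: Rate-determining heterolysis of the C–O bond gives MsO⁻ and a secondary carbocation.
Step 2: Carbocation rearrangement: a 1,2-hydride shift from the adjacent sec-butyl carbon converts the initially-formed secondary cation into the more stable tertiary cation.
Step 3: Nucleophilic capture: the oxygen of H2O bonds to the cationic carbon, producing an oxonium-ion intermediate.
Step 4: Proton transfer from the O–H of the oxonium ion to a solvent molecule delivers the neutral alcohol.
Total: 4 elementary steps.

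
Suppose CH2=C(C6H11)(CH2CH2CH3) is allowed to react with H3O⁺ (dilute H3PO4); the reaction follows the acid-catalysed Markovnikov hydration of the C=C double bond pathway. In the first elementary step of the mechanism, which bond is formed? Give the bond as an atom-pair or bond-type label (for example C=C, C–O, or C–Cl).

C–H

Step 1: The π electrons of the C=C bond attack a proton of H3O⁺; Markovnikov addition places the new C–H on the less-substituted alkene carbon, so the positive charge ends up on the more-substituted carbon — a tertiary carbocation. H2O is released.
The bond formed in this step is the C–H bond.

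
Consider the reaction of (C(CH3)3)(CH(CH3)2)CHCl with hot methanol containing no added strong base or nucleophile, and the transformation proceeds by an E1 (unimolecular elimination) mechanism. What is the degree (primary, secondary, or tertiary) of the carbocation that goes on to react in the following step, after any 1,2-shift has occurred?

tertiary

Step 1: Rate-determining heterolysis of the C–Cl bond gives Cl⁻ and a secondary carbocation.
Step 2: A hydride (H with its bonding pair) migrates from the adjacent isopropyl carbon to the cationic centre — a 1,2-hydride shift — upgrading the secondary cation to a tertiary one.
The cation rearranges from secondary to tertiary via a 1,2-hydride shift from the adjacent isopropyl carbon; the tertiary cation is what reacts next.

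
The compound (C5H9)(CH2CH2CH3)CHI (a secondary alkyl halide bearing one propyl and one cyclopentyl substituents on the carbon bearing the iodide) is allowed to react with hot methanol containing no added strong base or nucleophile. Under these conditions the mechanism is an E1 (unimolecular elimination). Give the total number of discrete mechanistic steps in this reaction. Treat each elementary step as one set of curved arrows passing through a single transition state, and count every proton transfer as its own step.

Step 1: Unassisted departure of I⁻ (taking the C–I bonding pair) generates a secondary carbocation.
Step 2: Carbocation rearrangement: a 1,2-hydride shift from the adjacent cyclopentyl carbon converts the initially-formed secondary cation into the more stable tertiary cation.
Step 3: A methanol molecule (solvent) deprotonates a β-carbon; as the C–H bond breaks, those electrons form the new alkene π bond.
Total: 3 elementary steps.

3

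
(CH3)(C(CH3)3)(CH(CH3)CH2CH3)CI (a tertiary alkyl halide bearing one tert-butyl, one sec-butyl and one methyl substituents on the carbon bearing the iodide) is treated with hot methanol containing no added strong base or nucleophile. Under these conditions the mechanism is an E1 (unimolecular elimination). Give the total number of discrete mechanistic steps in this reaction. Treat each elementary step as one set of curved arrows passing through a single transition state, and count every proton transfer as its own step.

2

Step 1: Unassisted departure of I⁻ (taking the C–I bonding pair) generates a tertiary carbocation.
(No 1,2-shift: no single shift to an adjacent carbon would give a more stable cation.)
Step 2: Loss of a β-proton to a methanol molecule of the solvent: the C–H bonding pair collapses toward the cationic carbon to form the C=C π bond, yielding the alkene.
Total: 2 elementary steps.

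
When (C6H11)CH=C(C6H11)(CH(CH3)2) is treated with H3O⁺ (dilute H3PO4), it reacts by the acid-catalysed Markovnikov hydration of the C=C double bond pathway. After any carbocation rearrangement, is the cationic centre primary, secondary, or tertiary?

Step 1: Protonation of the alkene by H3O⁺: the π bond acts as the nucleophile and picks up H⁺, giving the more stable (Markovnikov) tertiary carbocation. H2O is released.
No single 1,2-shift to an adjacent carbon would give a more-substituted cation, so no rearrangement occurs.

tertiary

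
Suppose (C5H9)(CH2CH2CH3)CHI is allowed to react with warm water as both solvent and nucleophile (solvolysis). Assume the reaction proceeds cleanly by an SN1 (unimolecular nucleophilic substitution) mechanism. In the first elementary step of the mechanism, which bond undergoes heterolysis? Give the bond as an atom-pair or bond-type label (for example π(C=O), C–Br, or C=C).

C–I

Step 1: Ionisation: the C–I σ-bond cleaves heterolytically; both bonding electrons depart with I⁻, leaving a secondary carbocation at the α-carbon.
The bond broken in this step is the C–I bond.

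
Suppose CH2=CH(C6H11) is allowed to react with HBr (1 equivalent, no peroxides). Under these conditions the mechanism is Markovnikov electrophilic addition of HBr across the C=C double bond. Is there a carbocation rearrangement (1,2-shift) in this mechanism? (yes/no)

yes

The first-formed carbocation is secondary.
The adjacent cyclohexyl carbon already bears 2 other carbon substituents and has a hydrogen to migrate; after a 1,2-hydride shift from that carbon the positive charge sits on a tertiary centre.
Tertiary is more stable than secondary, so the shift occurs.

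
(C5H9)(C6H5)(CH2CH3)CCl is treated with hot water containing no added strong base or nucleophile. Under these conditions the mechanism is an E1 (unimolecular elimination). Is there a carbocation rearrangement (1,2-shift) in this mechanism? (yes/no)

The first-formed carbocation is tertiary.
No single 1,2-shift to an adjacent carbon would produce a more-substituted cation than the one already present, so no rearrangement occurs.

no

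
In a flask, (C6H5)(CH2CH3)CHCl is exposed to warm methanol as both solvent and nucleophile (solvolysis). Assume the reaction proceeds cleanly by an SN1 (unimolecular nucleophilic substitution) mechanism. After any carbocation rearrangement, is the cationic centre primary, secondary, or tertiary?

secondary

Step 1: Rate-determining heterolysis of the C–Cl bond gives Cl⁻ and a secondary carbocation.
No single 1,2-shift to an adjacent carbon would give a more-substituted cation, so no rearrangement occurs.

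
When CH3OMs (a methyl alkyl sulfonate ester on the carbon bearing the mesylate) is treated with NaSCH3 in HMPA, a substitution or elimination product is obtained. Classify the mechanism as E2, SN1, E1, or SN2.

Conditions: a methyl substrate with a strong nucleophile in the polar aprotic solvent HMPA.
These conditions are the textbook signature of the SN2 pathway.
An unhindered substrate with a strong nucleophile in a polar aprotic solvent favours one-step backside displacement.

SN2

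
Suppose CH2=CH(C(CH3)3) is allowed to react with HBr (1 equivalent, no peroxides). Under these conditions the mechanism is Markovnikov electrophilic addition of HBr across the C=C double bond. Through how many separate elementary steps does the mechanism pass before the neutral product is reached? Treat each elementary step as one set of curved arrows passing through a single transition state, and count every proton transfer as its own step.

3

Step 1: The π electrons of the C=C bond attack a proton of HBr; Markovnikov addition places the new C–H on the less-substituted alkene carbon, so the positive charge ends up on the more-substituted carbon — a secondary carbocation. The H–Br bond breaks heterolytically, releasing Br⁻.
Step 2: A methyl group with its bonding pair migrates from the adjacent tert-butyl carbon to the cationic centre — a 1,2-methyl shift — upgrading the secondary cation to a tertiary one.
Step 3: Br⁻ captures the cation: a lone pair on Br⁻ fills the empty p orbital, producing the alkyl halide product.
Total: 3 elementary steps.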